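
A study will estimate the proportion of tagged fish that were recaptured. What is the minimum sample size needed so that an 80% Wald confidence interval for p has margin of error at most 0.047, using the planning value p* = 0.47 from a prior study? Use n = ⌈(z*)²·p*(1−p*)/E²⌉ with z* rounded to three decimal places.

z* = 1.282 at the 80% level.
p*(1−p*) = 0.47·0.53 = 0.2491.
(z*)²·p*(1−p*)/E² = 1.643524·0.2491/0.002209 = 185.334.
Rounding up, n = 186.

n = 186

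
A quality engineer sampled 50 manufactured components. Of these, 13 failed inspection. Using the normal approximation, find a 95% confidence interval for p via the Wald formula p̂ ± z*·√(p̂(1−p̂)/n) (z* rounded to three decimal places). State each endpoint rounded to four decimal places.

p̂ = 13/50 = 0.26000.
SE(p̂) = √(0.26000·0.74000/50) = 0.062032.
z* = 1.960 at the 95% level.
Margin of error: 1.960 × 0.062032 = 0.12158.
So the interval runs from 0.1384 to 0.3816.

(0.1384, 0.3816)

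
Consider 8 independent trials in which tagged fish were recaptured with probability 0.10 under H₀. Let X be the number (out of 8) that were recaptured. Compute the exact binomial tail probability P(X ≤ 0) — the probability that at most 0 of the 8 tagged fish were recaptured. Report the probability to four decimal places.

P = 0.4305

X is binomial with n = 8 and p = 0.10.
P(X ≤ 0) = C(8,0)·0.10^0·0.90^8.
= 0.430467 = 0.4305.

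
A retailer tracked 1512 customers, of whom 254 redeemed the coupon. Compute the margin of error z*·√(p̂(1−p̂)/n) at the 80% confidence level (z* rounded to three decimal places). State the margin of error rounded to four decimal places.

Sample proportion p̂ = 254/1512 = 0.16799.
Standard error of p̂: √(0.139769/1512) = √0.000092440 = 0.009615.
For 80% confidence, z* = 1.282.
Margin of error = z*·SE = 1.282 × 0.009615 = 0.0123.

ME = 0.0123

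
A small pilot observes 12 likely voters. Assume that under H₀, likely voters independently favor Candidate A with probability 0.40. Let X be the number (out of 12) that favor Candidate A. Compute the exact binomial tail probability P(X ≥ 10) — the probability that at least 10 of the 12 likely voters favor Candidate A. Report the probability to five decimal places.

P = 0.00281

X is binomial with n = 12 and p = 0.40.
P(X ≥ 10) = C(12,10)·0.40^10·0.60^2 + C(12,11)·0.40^11·0.60^1 + C(12,12)·0.40^12·0.60^0.
= 0.002491 + 0.000302 + 0.000017 = 0.00281.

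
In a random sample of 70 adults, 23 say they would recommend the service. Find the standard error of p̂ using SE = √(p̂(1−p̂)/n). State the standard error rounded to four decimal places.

SE = 0.0561

p̂ = 23/70 = 0.32857.
p̂(1−p̂) = 0.32857·0.67143 = 0.220612.
SE = √(0.220612/70) = √0.003151600 = 0.0561.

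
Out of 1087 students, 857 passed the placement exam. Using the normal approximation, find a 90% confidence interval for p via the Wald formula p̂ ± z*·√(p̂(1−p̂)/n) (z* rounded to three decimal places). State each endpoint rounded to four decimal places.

(0.7680, 0.8088)

The sample proportion is 857/1087 = 0.78841.
Standard error of p̂: √(0.166821/1087) = √0.000153469 = 0.012388.
The 90% critical value is z* = 1.645.
Margin = 1.645·0.012388 = 0.02038.
So the interval runs from 0.7680 to 0.8088.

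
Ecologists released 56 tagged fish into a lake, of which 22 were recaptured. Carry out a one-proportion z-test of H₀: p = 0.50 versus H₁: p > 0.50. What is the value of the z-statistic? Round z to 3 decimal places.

z = -1.604

The sample proportion is 22/56 = 0.39286.
SE₀ = √(0.50·0.50/56) = 0.066815.
z = (0.39286 − 0.50)/0.066815 = -0.10714/0.066815 = -1.604.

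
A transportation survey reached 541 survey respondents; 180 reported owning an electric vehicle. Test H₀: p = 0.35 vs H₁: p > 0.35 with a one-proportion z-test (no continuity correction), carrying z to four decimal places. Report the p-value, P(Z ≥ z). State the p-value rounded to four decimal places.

p-value = 0.8003

With x = 180 successes in n = 541, p̂ = 0.33272.
Null standard error: √(0.35·0.65/541) = √0.000420518 = 0.020507.
z = (p̂ − p₀)/SE = (180/541 − 0.35)/0.020507 ≈ -0.8428.
p-value = P(Z ≥ z) with z = -0.8428 → 0.8003.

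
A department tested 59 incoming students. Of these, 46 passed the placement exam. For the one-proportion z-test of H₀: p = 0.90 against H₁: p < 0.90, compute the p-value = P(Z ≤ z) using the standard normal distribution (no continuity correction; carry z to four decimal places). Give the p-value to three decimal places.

p-value = 0.001

The sample proportion is 46/59 = 0.77966.
Null standard error: √(0.90·0.10/59) = √0.001525424 = 0.039057.
Test statistic (full precision, shown to 4 dp): z = (46/59 − 0.90)/SE₀ ≈ -3.0811.
p-value = P(Z ≤ z) with z = -3.0811 → 0.001.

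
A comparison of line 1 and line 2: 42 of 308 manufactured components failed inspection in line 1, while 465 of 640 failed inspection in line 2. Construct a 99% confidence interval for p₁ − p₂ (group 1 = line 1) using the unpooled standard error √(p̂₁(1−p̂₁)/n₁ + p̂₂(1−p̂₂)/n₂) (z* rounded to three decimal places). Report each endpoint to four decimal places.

p̂₁ = 42/308 = 0.13636, p̂₂ = 465/640 = 0.72656; p̂₁ − p̂₂ = -0.59020.
Unpooled SE = √(p̂₁(1−p̂₁)/n₁ + p̂₂(1−p̂₂)/n₂) = √(0.000382366 + 0.000310421) = 0.026321.
The 99% critical value is z* = 2.576. Margin = 2.576·0.026321 = 0.06780.
Interval: -0.59020 ± 0.06780 → (-0.6580, -0.5224).

(-0.6580, -0.5224)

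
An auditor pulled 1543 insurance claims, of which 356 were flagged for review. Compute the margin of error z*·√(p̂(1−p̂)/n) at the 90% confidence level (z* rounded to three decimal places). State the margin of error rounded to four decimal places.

ME = 0.0176

p̂ = 356/1543 = 0.23072.
SE = √(p̂(1−p̂)/n) = √(0.177488/1543) = 0.010725.
For 90% confidence, z* = 1.645.
ME = 1.645·0.010725 = 0.0176.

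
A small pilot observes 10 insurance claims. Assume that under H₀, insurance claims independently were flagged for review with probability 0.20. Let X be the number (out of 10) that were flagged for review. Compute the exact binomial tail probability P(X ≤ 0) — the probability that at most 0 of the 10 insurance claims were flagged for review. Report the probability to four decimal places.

X is binomial with n = 10 and p = 0.20.
P(X ≤ 0) = C(10,0)·0.20^0·0.80^10.
= 0.107374 = 0.1074.

P = 0.1074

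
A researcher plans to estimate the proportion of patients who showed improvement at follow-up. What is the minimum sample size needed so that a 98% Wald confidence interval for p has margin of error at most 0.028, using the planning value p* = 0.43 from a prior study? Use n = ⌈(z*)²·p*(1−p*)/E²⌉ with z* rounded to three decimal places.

n = 1692

The 98% critical value is z* = 2.326.
p*(1−p*) = 0.43·0.57 = 0.2451.
Required n before rounding: 5.410276 × 0.2451 / 0.028² = 1691.401.
⌈1691.401⌉ = 1692.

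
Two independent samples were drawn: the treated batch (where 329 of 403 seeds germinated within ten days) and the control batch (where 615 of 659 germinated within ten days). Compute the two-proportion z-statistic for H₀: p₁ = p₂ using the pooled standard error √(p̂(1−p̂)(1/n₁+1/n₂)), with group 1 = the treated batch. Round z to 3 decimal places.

z = -5.880

Sample proportions: p̂₁ = 329/403 = 0.81638 and p̂₂ = 615/659 = 0.93323.
Pooled p̂ = (329+615)/(403+659) = 944/1062 = 0.88889.
SE = √[p̂(1−p̂)(1/n₁+1/n₂)] = √[0.88889·0.11111·(1/403+1/659)] ≈ 0.019873.
z = -0.11685/0.019873 = -5.880.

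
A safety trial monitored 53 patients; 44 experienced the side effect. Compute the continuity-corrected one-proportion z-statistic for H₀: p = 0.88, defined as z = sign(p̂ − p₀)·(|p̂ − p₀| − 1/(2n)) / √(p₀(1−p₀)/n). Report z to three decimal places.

Sample proportion p̂ = 44/53 = 0.83019. p̂ − p₀ = -0.049811.
1/(2n) = 0.009434.
Corrected numerator: |-0.049811| − 0.009434 = 0.040377.
Under H₀, SE = √(p₀(1−p₀)/n) = √(0.88·0.12/53) = √0.001992453 = 0.044637.
z = (−)0.040377/0.044637 = -0.905.

z = -0.905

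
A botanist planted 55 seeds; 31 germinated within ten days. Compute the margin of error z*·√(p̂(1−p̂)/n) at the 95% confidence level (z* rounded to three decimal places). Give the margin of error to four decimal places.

ME = 0.1311

p̂ = 31/55 = 0.56364.
SE(p̂) = √(0.56364·0.43636/55) = 0.066872.
The 95% critical value is z* = 1.960.
So ME = 0.1311.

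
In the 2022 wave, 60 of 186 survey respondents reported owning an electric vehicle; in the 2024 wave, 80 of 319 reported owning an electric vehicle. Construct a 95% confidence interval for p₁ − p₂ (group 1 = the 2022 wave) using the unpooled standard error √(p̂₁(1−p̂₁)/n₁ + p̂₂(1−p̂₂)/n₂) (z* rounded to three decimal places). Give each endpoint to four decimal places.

p̂₁ = 60/186 = 0.32258, p̂₂ = 80/319 = 0.25078; p̂₁ − p̂₂ = 0.07180.
SE = √(0.001174851 + 0.000589001) = √0.001763852 = 0.041998.
The 95% critical value is z* = 1.960. Margin = 1.960·0.041998 = 0.08232.
So the interval runs from -0.0105 to 0.1541.

(-0.0105, 0.1541)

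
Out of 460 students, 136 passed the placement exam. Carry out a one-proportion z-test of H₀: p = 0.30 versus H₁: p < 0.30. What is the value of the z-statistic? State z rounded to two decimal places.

With x = 136 successes in n = 460, p̂ = 0.29565.
Under H₀, SE = √(p₀(1−p₀)/n) = √(0.30·0.70/460) = √0.000456522 = 0.021366.
Test statistic: z = -0.00435/0.021366 = -0.20.

z = -0.20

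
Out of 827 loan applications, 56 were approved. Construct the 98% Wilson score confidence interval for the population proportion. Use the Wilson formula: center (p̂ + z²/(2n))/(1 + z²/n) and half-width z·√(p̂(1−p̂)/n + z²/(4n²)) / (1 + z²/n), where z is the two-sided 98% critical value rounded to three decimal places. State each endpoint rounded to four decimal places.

(0.0501, 0.0910)

Here p̂ = 56/827 = 0.06771 and z = 2.326 (z² = 5.410276).
1 + z²/n = 1.006542.
Adjusted center: (0.06771 + z²/(2n))/1.006542 = 0.07052.
Radicand: p̂(1−p̂)/n + z²/(4n²) = 0.000076335 + 0.000001978 = 0.000078313.
Half-width = 2.326·√0.000078313/1.006542 = 0.02045.
CI: 0.07052 ± 0.02045 = (0.0501, 0.0910).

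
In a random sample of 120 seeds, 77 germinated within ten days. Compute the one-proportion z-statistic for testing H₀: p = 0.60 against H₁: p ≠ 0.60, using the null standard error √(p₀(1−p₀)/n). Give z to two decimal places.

p̂ = 77/120 = 0.64167.
Under H₀, SE = √(p₀(1−p₀)/n) = √(0.60·0.40/120) = √0.002000000 = 0.044721.
z = (p̂ − p₀)/SE = (0.64167 − 0.60)/0.044721 = 0.93.

z = 0.93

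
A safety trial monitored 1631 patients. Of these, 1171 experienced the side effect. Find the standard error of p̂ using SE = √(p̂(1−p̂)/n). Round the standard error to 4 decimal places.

With x = 1171 successes in n = 1631, p̂ = 0.71796.
p̂(1−p̂) = 0.202493.
Dividing by n and taking the root: √0.000124153 = 0.0111.

SE = 0.0111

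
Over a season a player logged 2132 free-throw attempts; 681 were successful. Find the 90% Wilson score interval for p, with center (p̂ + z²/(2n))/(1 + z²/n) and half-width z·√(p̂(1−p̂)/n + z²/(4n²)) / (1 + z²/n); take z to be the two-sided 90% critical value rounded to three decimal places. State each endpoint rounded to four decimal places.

(0.3030, 0.3362)

Here p̂ = 681/2132 = 0.31942 and z = 1.645 (z² = 2.706025).
1 + z²/n = 1.001269.
Adjusted center: (0.31942 + z²/(2n))/1.001269 = 0.31965.
Radicand: p̂(1−p̂)/n + z²/(4n²) = 0.000101965 + 0.000000149 = 0.000102114.
Half-width = z·√(radicand)/denom = 1.645·0.010105/1.001269 = 0.01660.
So the interval runs from 0.3030 to 0.3362.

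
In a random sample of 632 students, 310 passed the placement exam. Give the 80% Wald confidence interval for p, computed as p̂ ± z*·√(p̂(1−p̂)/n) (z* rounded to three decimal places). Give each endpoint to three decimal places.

(0.465, 0.516)

With x = 310 successes in n = 632, p̂ = 0.49051.
SE(p̂) = √(0.49051·0.50949/632) = 0.019885.
The 80% critical value is z* = 1.282.
Margin = 1.282·0.019885 = 0.02549.
So the interval runs from 0.465 to 0.516.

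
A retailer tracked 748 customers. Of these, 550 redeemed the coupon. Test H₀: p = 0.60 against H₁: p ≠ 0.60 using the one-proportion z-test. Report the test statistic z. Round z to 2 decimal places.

With x = 550 successes in n = 748, p̂ = 0.73529.
Under H₀, SE = √(p₀(1−p₀)/n) = √(0.60·0.40/748) = √0.000320856 = 0.017912.
Test statistic: z = 0.13529/0.017912 = 7.55.

z = 7.55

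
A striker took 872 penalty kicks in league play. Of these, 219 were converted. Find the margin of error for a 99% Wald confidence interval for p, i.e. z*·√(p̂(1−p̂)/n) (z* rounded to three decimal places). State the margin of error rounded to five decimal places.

With x = 219 successes in n = 872, p̂ = 0.25115.
SE(p̂) = √(0.25115·0.74885/872) = 0.014686.
The 99% critical value is z* = 2.576.
ME = 2.576·0.014686 = 0.03783.

ME = 0.03783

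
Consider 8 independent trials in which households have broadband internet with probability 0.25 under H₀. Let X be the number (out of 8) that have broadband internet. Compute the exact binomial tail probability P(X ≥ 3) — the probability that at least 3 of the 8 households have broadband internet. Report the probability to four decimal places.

X is binomial with n = 8 and p = 0.25.
P(X ≥ 3) = Σ_{j=3}^{8} C(8,j)·0.25^j·0.75^{8−j}.
= 0.207642 + 0.086517 + 0.023071 + 0.003845 + 0.000366 + 0.000015 = 0.3215.

P = 0.3215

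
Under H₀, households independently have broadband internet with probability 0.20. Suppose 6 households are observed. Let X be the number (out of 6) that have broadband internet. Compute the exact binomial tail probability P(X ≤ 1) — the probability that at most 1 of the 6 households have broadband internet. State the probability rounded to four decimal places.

X is binomial with n = 6 and p = 0.20.
P(X ≤ 1) = C(6,0)·0.20^0·0.80^6 + C(6,1)·0.20^1·0.80^5.
= 0.262144 + 0.393216 = 0.6554.

P = 0.6554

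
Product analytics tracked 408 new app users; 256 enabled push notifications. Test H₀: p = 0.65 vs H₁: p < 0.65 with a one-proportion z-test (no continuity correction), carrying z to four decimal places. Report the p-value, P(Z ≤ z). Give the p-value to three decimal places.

p-value = 0.170

Sample proportion p̂ = 256/408 = 0.62745.
SE₀ = √(0.65·0.35/408) = 0.023614.
Test statistic (full precision, shown to 4 dp): z = (256/408 − 0.65)/SE₀ ≈ -0.9549.
From the standard normal, P(Z ≤ z) = 0.170.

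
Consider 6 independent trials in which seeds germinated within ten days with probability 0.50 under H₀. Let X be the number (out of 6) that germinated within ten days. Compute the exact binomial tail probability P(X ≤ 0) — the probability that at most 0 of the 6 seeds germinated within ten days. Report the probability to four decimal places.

P = 0.0156

X ~ Binomial(n=6, p=0.50).
P(X ≤ 0) = C(6,0)·0.50^0·0.50^6.
= 0.015625 = 0.0156.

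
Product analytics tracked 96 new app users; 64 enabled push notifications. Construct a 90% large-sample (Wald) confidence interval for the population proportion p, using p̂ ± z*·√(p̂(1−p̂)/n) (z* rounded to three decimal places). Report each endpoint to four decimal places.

The sample proportion is 64/96 = 0.66667.
SE = √(p̂(1−p̂)/n) = √(0.222222/96) = 0.048113.
The 90% critical value is z* = 1.645.
Margin of error: 1.645 × 0.048113 = 0.07915.
So the interval runs from 0.5875 to 0.7458.

(0.5875, 0.7458)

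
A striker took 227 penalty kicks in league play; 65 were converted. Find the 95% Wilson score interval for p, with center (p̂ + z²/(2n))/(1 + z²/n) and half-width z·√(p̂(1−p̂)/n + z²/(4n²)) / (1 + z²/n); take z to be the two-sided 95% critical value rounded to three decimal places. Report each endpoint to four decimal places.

(0.2315, 0.3483)

Here p̂ = 65/227 = 0.28634 and z = 1.960 (z² = 3.841600).
Denominator 1 + z²/n = 1 + 3.841600/227 = 1.016923.
Adjusted center: (0.28634 + z²/(2n))/1.016923 = 0.28990.
Radicand: p̂(1−p̂)/n + z²/(4n²) = 0.000900224 + 0.000018638 = 0.000918862.
Half-width = z·√(radicand)/denom = 1.960·0.030313/1.016923 = 0.05842.
So the interval runs from 0.2315 to 0.3483.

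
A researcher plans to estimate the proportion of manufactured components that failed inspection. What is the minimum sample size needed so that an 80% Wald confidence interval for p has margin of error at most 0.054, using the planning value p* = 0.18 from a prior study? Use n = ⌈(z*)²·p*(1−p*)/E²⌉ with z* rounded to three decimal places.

n = 84

The 80% critical value is z* = 1.282.
p*(1−p*) = 0.18·0.82 = 0.1476.
(z*)²·p*(1−p*)/E² = 1.643524·0.1476/0.002916 = 83.191.
Rounding up, n = 84.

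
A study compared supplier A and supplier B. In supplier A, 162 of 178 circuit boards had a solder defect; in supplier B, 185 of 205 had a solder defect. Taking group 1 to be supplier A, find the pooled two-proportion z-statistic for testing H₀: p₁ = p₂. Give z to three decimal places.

p̂₁ = 162/178 = 0.91011, p̂₂ = 185/205 = 0.90244.
Pooling: p̂ = 347/383 = 0.90601.
Pooled SE = √[0.0851598·0.01049603] ≈ 0.029897.
z = (p̂₁ − p̂₂)/SE = (0.91011 − 0.90244)/0.029897 = 0.00767/0.029897 = 0.257.

z = 0.257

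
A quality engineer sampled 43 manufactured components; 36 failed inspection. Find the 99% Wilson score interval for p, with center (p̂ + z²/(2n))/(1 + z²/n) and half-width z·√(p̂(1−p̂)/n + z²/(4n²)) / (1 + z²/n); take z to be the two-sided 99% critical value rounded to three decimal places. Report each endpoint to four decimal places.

Here p̂ = 36/43 = 0.83721 and z = 2.576 (z² = 6.635776).
Denominator 1 + z²/n = 1 + 6.635776/43 = 1.154320.
Adjusted center: (0.83721 + z²/(2n))/1.154320 = 0.79213.
Radicand: p̂(1−p̂)/n + z²/(4n²) = 0.003169532 + 0.000897211 = 0.004066743.
Half-width = 2.576·√0.004066743/1.154320 = 0.14231.
So the interval runs from 0.6498 to 0.9344.

(0.6498, 0.9344)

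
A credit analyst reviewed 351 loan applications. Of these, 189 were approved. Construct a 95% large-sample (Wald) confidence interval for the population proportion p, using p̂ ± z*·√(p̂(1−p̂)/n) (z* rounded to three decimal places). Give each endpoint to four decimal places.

The sample proportion is 189/351 = 0.53846.
SE = √(p̂(1−p̂)/n) = √(0.248521/351) = 0.026609.
z* = 1.960 at the 95% level.
Margin of error: 1.960 × 0.026609 = 0.05215.
Interval: 0.53846 ± 0.05215 → (0.4863, 0.5906).

(0.4863, 0.5906)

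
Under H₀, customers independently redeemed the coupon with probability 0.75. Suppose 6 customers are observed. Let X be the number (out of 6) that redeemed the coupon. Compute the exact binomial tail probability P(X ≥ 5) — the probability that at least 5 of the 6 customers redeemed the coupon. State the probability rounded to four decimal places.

X ~ Binomial(n=6, p=0.75).
P(X ≥ 5) = C(6,5)·0.75^5·0.25^1 + C(6,6)·0.75^6·0.25^0.
= 0.355957 + 0.177979 = 0.5339.

P = 0.5339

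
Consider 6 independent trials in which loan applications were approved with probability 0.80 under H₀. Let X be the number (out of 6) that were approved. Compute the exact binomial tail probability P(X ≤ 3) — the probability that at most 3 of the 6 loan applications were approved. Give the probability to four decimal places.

P = 0.0989

X is binomial with n = 6 and p = 0.80.
P(X ≤ 3) = C(6,0)·0.80^0·0.20^6 + C(6,1)·0.80^1·0.20^5 + C(6,2)·0.80^2·0.20^4 + C(6,3)·0.80^3·0.20^3.
= 0.000064 + 0.001536 + 0.015360 + 0.081920 = 0.0989.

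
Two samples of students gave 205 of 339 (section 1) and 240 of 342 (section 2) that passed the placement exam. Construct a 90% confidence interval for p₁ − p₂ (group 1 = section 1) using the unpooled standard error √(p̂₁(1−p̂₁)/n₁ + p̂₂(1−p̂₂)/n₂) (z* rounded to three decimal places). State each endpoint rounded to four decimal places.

(-0.1567, -0.0373)

p̂₁ = 0.60472, p̂₂ = 0.70175, so the observed difference is -0.09703.
SE = √(0.000705114 + 0.000611974) = √0.001317088 = 0.036292.
The 90% critical value is z* = 1.645. Margin = 1.645·0.036292 = 0.05970.
Interval: -0.09703 ± 0.05970 → (-0.1567, -0.0373).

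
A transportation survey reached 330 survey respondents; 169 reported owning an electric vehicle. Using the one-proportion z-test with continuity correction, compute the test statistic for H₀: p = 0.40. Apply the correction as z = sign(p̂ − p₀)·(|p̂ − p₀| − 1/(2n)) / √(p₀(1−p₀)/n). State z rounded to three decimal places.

With x = 169 successes in n = 330, p̂ = 0.51212. p̂ − p₀ = 0.112121.
Continuity correction 1/(2n) = 1/660 = 0.001515.
Corrected numerator: |0.112121| − 0.001515 = 0.110606.
SE₀ = √(0.40·0.60/330) = 0.026968.
z = +0.110606/0.026968 = 4.101.

z = 4.101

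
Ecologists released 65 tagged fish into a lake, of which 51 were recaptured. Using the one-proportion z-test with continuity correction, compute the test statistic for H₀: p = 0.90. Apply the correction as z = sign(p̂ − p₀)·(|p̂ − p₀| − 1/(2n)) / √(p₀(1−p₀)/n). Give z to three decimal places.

The sample proportion is 51/65 = 0.78462. p̂ − p₀ = -0.115385.
1/(2n) = 0.007692.
Corrected numerator: |-0.115385| − 0.007692 = 0.107693.
Null standard error: √(0.90·0.10/65) = √0.001384615 = 0.037210.
z = (−)0.107693/0.037210 = -2.894.

z = -2.894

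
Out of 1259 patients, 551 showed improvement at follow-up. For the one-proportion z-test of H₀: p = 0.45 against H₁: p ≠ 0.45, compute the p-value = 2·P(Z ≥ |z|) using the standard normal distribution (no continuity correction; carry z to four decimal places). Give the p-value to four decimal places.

p̂ = 551/1259 = 0.43765.
SE₀ = √(0.45·0.55/1259) = 0.014021.
z = (p̂ − p₀)/SE = (551/1259 − 0.45)/0.014021 ≈ -0.8809.
p-value = 2·P(Z ≥ |z|) with z = -0.8809 → 0.3784.

p-value = 0.3784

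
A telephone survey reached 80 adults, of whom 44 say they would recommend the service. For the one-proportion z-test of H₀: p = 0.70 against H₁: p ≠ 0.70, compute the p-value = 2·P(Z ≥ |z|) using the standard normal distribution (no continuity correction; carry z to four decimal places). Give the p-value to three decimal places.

p-value = 0.003

p̂ = 44/80 = 0.55000.
Null standard error: √(0.70·0.30/80) = √0.002625000 = 0.051235.
Test statistic (full precision, shown to 4 dp): z = (44/80 − 0.70)/SE₀ ≈ -2.9277.
From the standard normal, 2·P(Z ≥ |z|) = 0.003.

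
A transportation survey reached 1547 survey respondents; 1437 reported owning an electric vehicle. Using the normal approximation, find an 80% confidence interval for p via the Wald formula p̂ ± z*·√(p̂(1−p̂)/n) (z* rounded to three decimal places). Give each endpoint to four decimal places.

(0.9205, 0.9373)

Sample proportion p̂ = 1437/1547 = 0.92889.
SE = √(p̂(1−p̂)/n) = √(0.066049/1547) = 0.006534.
For 80% confidence, z* = 1.282.
Margin of error: 1.282 × 0.006534 = 0.00838.
CI: 0.92889 ± 0.00838 = (0.9205, 0.9373).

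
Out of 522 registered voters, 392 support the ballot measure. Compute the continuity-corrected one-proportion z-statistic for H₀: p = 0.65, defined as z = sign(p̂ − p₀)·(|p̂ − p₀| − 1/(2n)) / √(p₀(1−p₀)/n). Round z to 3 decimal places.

p̂ = 392/522 = 0.75096. p̂ − p₀ = 0.100958.
1/(2n) = 0.000958.
Corrected numerator: |0.100958| − 0.000958 = 0.100000.
SE₀ = √(0.65·0.35/522) = 0.020876.
z = (+)0.100000/0.020876 = 4.790.

z = 4.790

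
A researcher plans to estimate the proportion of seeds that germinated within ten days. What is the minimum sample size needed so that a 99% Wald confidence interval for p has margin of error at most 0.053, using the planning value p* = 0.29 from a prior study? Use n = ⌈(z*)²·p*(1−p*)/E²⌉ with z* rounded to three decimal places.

For 99% confidence, z* = 2.576.
p*(1−p*) = 0.29·0.71 = 0.2059.
(z*)²·p*(1−p*)/E² = 6.635776·0.2059/0.002809 = 486.403.
Rounding up, n = 487.

n = 487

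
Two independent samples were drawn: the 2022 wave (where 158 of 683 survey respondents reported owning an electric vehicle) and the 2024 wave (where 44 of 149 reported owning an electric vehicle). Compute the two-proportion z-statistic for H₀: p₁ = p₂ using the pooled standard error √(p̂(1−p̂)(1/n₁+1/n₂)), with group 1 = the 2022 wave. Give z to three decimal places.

p̂₁ = 158/683 = 0.23133, p̂₂ = 44/149 = 0.29530.
Pooled p̂ = (158+44)/(683+149) = 202/832 = 0.24279.
SE = √[p̂(1−p̂)(1/n₁+1/n₂)] = √[0.24279·0.75721·(1/683+1/149)] ≈ 0.038769.
z = (p̂₁ − p̂₂)/SE = (0.23133 − 0.29530)/0.038769 = -0.06397/0.038769 = -1.650.

z = -1.650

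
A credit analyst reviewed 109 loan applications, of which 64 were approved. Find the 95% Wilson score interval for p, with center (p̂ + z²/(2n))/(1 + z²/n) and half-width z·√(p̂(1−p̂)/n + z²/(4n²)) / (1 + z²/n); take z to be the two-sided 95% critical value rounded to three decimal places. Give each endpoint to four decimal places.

(0.4933, 0.6751)

p̂ = 64/109 = 0.58716; z = 1.960, so z² = 3.841600.
Denominator 1 + z²/n = 1 + 3.841600/109 = 1.035244.
Center = (0.58716 + 0.017622)/1.035244 = 0.58419.
Radicand: p̂(1−p̂)/n + z²/(4n²) = 0.002223888 + 0.000080835 = 0.002304723.
Half-width = z·√(radicand)/denom = 1.960·0.048008/1.035244 = 0.09089.
CI: 0.58419 ± 0.09089 = (0.4933, 0.6751).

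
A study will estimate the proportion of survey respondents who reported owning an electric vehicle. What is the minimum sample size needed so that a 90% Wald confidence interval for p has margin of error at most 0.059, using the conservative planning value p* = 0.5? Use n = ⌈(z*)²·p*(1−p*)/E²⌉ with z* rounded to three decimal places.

n = 195

z* = 1.645 at the 90% level.
p*(1−p*) = 0.50·0.50 = 0.2500.
(z*)²·p*(1−p*)/E² = 2.706025·0.2500/0.003481 = 194.343.
Rounding up, n = 195.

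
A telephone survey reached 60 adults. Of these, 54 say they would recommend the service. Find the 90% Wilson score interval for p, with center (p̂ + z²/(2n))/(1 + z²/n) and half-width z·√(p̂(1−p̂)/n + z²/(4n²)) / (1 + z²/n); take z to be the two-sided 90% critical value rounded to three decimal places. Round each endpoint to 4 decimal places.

(0.8181, 0.9474)

p̂ = 54/60 = 0.90000; z = 1.645, so z² = 2.706025.
1 + z²/n = 1.045100.
Center = (0.90000 + 0.022550)/1.045100 = 0.88274.
Radicand: p̂(1−p̂)/n + z²/(4n²) = 0.001500000 + 0.000187918 = 0.001687918.
Half-width = z·√(radicand)/denom = 1.645·0.041084/1.045100 = 0.06467.
Interval: 0.88274 ± 0.06467 → (0.8181, 0.9474).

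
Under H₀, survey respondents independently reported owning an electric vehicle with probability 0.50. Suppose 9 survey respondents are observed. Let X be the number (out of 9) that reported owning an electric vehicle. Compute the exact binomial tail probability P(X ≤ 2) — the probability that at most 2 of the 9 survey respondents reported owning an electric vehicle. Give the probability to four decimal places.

P = 0.0898

X ~ Binomial(n=9, p=0.50).
P(X ≤ 2) = C(9,0)·0.50^0·0.50^9 + C(9,1)·0.50^1·0.50^8 + C(9,2)·0.50^2·0.50^7.
= 0.001953 + 0.017578 + 0.070312 = 0.0898.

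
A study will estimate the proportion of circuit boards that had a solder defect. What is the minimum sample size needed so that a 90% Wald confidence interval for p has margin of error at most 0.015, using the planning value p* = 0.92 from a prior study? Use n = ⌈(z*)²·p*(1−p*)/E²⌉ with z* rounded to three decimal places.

z* = 1.645 at the 90% level.
p*(1−p*) = 0.92·0.08 = 0.0736.
Required n before rounding: 2.706025 × 0.0736 / 0.015² = 885.171.
⌈885.171⌉ = 886.

n = 886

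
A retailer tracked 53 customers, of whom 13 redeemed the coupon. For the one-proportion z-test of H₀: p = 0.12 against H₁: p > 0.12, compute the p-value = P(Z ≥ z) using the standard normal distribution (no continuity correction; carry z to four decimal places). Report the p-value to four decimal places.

The sample proportion is 13/53 = 0.24528.
Under H₀, SE = √(p₀(1−p₀)/n) = √(0.12·0.88/53) = √0.001992453 = 0.044637.
Test statistic (full precision, shown to 4 dp): z = (13/53 − 0.12)/SE₀ ≈ 2.8067.
From the standard normal, P(Z ≥ z) = 0.0025.

p-value = 0.0025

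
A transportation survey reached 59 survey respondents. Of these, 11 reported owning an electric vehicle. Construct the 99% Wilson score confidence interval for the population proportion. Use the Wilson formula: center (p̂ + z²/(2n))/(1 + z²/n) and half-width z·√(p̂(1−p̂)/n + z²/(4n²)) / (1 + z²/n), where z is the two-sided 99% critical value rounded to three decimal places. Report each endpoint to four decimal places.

(0.0903, 0.3460)

p̂ = 11/59 = 0.18644; z = 2.576, so z² = 6.635776.
1 + z²/n = 1.112471.
Center = (0.18644 + 0.056235)/1.112471 = 0.21814.
Radicand: p̂(1−p̂)/n + z²/(4n²) = 0.002570857 + 0.000476571 = 0.003047428.
Half-width = z·√(radicand)/denom = 2.576·0.055204/1.112471 = 0.12783.
So the interval runs from 0.0903 to 0.3460.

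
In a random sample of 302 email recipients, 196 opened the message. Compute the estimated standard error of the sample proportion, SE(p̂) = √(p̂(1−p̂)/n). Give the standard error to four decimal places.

SE = 0.0275

Sample proportion p̂ = 196/302 = 0.64901.
p̂(1−p̂) = 0.64901·0.35099 = 0.227796.
Dividing by n and taking the root: √0.000754291 = 0.0275.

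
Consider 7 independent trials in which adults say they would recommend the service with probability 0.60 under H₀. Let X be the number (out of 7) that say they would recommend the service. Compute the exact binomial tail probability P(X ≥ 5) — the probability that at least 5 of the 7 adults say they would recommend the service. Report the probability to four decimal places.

P = 0.4199

X is binomial with n = 7 and p = 0.60.
P(X ≥ 5) = C(7,5)·0.60^5·0.40^2 + C(7,6)·0.60^6·0.40^1 + C(7,7)·0.60^7·0.40^0.
= 0.261274 + 0.130637 + 0.027994 = 0.4199.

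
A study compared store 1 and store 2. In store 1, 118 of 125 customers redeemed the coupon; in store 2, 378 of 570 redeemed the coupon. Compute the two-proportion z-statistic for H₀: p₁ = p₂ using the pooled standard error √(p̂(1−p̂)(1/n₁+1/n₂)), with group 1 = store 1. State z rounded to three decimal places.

p̂₁ = 118/125 = 0.94400, p̂₂ = 378/570 = 0.66316.
Pooled p̂ = (118+378)/(125+570) = 496/695 = 0.71367.
SE = √[p̂(1−p̂)(1/n₁+1/n₂)] = √[0.71367·0.28633·(1/125+1/570)] ≈ 0.044646.
z = 0.28084/0.044646 = 6.290.

z = 6.290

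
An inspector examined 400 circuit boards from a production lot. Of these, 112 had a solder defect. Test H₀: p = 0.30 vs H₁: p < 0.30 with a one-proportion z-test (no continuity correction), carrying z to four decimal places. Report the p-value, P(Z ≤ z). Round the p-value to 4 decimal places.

The sample proportion is 112/400 = 0.28000.
SE₀ = √(0.30·0.70/400) = 0.022913.
Test statistic (full precision, shown to 4 dp): z = (112/400 − 0.30)/SE₀ ≈ -0.8729.
p-value = P(Z ≤ z) with z = -0.8729 → 0.1914.

p-value = 0.1914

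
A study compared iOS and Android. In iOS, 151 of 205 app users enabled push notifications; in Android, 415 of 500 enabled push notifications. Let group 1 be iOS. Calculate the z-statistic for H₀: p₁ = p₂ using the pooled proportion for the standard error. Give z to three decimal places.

Sample proportions: p̂₁ = 151/205 = 0.73659 and p̂₂ = 415/500 = 0.83000.
Pooled p̂ = (151+415)/(205+500) = 566/705 = 0.80284.
SE = √[p̂(1−p̂)(1/n₁+1/n₂)] = √[0.80284·0.19716·(1/205+1/500)] ≈ 0.032996.
z = (p̂₁ − p̂₂)/SE = (0.73659 − 0.83000)/0.032996 = -0.09341/0.032996 = -2.831.

z = -2.831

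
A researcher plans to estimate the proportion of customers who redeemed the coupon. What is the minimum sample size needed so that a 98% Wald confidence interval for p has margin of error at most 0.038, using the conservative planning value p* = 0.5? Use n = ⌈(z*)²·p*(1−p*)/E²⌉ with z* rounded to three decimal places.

z* = 2.326 at the 98% level.
p*(1−p*) = 0.2500.
Required n before rounding: 5.410276 × 0.2500 / 0.038² = 936.682.
⌈936.682⌉ = 937.

n = 937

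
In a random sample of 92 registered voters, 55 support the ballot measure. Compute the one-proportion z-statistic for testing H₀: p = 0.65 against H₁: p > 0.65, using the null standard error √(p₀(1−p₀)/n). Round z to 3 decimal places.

z = -1.049

The sample proportion is 55/92 = 0.59783.
Null standard error: √(0.65·0.35/92) = √0.002472826 = 0.049728.
Test statistic: z = -0.05217/0.049728 = -1.049.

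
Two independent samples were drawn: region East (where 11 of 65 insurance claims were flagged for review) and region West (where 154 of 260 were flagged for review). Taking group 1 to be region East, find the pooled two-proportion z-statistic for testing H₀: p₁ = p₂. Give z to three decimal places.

Sample proportions: p̂₁ = 11/65 = 0.16923 and p̂₂ = 154/260 = 0.59231.
Pooled p̂ = (11+154)/(65+260) = 165/325 = 0.50769.
SE = √[p̂(1−p̂)(1/n₁+1/n₂)] = √[0.50769·0.49231·(1/65+1/260)] ≈ 0.069329.
z = (p̂₁ − p̂₂)/SE = (0.16923 − 0.59231)/0.069329 = -0.42308/0.069329 = -6.102.

z = -6.102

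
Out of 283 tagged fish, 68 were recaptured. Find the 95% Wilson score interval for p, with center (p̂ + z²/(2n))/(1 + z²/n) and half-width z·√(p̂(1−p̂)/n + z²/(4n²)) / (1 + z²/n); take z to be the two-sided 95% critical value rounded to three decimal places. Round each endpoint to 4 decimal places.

(0.1942, 0.2933)

p̂ = 68/283 = 0.24028; z = 1.960, so z² = 3.841600.
1 + z²/n = 1.013575.
Center = (0.24028 + 0.006787)/1.013575 = 0.24376.
Radicand: p̂(1−p̂)/n + z²/(4n²) = 0.000645042 + 0.000011992 = 0.000657034.
Half-width = z·√(radicand)/denom = 1.960·0.025633/1.013575 = 0.04957.
Interval: 0.24376 ± 0.04957 → (0.1942, 0.2933).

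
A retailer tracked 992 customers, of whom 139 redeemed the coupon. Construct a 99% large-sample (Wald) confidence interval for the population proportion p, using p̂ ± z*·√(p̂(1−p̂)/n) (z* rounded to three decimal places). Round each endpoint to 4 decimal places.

(0.1117, 0.1685)

The sample proportion is 139/992 = 0.14012.
SE = √(p̂(1−p̂)/n) = √(0.120487/992) = 0.011021.
The 99% critical value is z* = 2.576.
Margin = 2.576·0.011021 = 0.02839.
So the interval runs from 0.1117 to 0.1685.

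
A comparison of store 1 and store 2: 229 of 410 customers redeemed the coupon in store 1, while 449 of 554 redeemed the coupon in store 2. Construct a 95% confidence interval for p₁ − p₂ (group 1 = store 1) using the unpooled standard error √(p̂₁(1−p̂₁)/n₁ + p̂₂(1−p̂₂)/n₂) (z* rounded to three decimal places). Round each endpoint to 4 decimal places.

(-0.3100, -0.1938)

p̂₁ = 229/410 = 0.55854, p̂₂ = 449/554 = 0.81047; p̂₁ − p̂₂ = -0.25193.
Unpooled SE = √(p̂₁(1−p̂₁)/n₁ + p̂₂(1−p̂₂)/n₂) = √(0.000601399 + 0.000277272) = 0.029642.
z* = 1.960 at the 95% level. Margin = 1.960·0.029642 = 0.05810.
Interval: -0.25193 ± 0.05810 → (-0.3100, -0.1938).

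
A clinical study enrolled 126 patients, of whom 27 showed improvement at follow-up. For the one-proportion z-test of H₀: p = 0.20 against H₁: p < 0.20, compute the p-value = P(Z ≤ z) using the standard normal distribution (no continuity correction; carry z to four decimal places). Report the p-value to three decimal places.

p-value = 0.656

With x = 27 successes in n = 126, p̂ = 0.21429.
Null standard error: √(0.20·0.80/126) = √0.001269841 = 0.035635.
Test statistic (full precision, shown to 4 dp): z = (27/126 − 0.20)/SE₀ ≈ 0.4009.
p-value = P(Z ≤ z) with z = 0.4009 → 0.656.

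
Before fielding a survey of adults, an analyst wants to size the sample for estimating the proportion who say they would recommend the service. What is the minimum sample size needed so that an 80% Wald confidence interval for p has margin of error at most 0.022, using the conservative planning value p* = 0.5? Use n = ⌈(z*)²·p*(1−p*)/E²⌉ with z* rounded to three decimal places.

For 80% confidence, z* = 1.282.
p*(1−p*) = 0.50·0.50 = 0.2500.
(z*)²·p*(1−p*)/E² = 1.643524·0.2500/0.000484 = 848.928.
Rounding up, n = 849.

n = 849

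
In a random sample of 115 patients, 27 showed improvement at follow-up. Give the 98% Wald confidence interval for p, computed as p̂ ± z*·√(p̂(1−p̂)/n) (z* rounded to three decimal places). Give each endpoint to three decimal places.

(0.143, 0.327)

With x = 27 successes in n = 115, p̂ = 0.23478.
Standard error of p̂: √(0.179660/115) = √0.001562259 = 0.039525.
For 98% confidence, z* = 2.326.
Margin of error: 2.326 × 0.039525 = 0.09194.
So the interval runs from 0.143 to 0.327.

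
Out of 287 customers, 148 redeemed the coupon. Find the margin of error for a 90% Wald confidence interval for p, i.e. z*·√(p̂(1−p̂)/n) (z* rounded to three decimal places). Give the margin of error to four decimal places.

ME = 0.0485

p̂ = 148/287 = 0.51568.
SE(p̂) = √(0.51568·0.48432/287) = 0.029500.
The 90% critical value is z* = 1.645.
ME = 1.645·0.029500 = 0.0485.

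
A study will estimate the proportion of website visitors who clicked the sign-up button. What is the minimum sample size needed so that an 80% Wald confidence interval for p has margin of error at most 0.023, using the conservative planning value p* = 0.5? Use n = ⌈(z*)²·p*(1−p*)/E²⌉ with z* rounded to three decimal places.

The 80% critical value is z* = 1.282.
p*(1−p*) = 0.50·0.50 = 0.2500.
Required n before rounding: 1.643524 × 0.2500 / 0.023² = 776.713.
⌈776.713⌉ = 777.

n = 777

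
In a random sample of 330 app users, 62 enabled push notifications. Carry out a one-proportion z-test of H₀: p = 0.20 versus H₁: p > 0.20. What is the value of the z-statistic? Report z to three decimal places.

z = -0.550

p̂ = 62/330 = 0.18788.
Null standard error: √(0.20·0.80/330) = √0.000484848 = 0.022019.
z = (p̂ − p₀)/SE = (0.18788 − 0.20)/0.022019 = -0.550.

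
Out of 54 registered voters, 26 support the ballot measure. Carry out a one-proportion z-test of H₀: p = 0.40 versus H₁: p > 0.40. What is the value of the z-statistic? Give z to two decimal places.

z = 1.22

Sample proportion p̂ = 26/54 = 0.48148.
Null standard error: √(0.40·0.60/54) = √0.004444444 = 0.066667.
Test statistic: z = 0.08148/0.066667 = 1.22.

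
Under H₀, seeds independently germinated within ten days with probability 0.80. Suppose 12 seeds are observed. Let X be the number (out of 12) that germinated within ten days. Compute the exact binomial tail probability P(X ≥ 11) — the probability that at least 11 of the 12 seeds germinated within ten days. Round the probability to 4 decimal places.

P = 0.2749

X is binomial with n = 12 and p = 0.80.
P(X ≥ 11) = C(12,11)·0.80^11·0.20^1 + C(12,12)·0.80^12·0.20^0.
= 0.206158 + 0.068719 = 0.2749.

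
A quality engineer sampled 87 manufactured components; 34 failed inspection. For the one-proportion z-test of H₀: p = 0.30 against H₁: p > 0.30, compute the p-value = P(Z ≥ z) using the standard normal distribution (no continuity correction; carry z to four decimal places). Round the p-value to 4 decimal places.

p-value = 0.0323

The sample proportion is 34/87 = 0.39080.
Null standard error: √(0.30·0.70/87) = √0.002413793 = 0.049130.
z = (p̂ − p₀)/SE = (34/87 − 0.30)/0.049130 ≈ 1.8482.
From the standard normal, P(Z ≥ z) = 0.0323.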